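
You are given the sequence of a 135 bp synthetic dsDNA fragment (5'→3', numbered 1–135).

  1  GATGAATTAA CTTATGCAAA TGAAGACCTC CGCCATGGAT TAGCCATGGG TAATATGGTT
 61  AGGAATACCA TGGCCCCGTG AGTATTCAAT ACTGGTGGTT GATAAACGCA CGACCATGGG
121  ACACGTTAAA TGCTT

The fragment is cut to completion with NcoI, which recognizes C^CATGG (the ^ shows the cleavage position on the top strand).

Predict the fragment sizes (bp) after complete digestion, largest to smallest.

46, 33, 24, 21, 11 bp

NcoI sites (CCATGG) start at positions 33, 44, 68, 114.
NcoI cuts after the first base of each site, so after positions 33, 44, 68, 114.
Linear molecule, 4 cuts → 5 fragments:
  1–33 → 33 bp
  34–44 → 11 bp
  45–68 → 24 bp
  69–114 → 46 bp
  115–135 → 21 bp
Sorted largest to smallest: 46, 33, 24, 21, 11 bp.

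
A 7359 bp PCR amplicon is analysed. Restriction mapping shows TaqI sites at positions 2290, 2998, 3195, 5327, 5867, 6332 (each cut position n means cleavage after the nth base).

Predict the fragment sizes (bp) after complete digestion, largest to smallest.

Linear molecule, 6 cuts → 7 fragments:
  2290 − 0 = 2290 bp
  2998 − 2290 = 708 bp
  3195 − 2998 = 197 bp
  5327 − 3195 = 2132 bp
  5867 − 5327 = 540 bp
  6332 − 5867 = 465 bp
  7359 − 6332 = 1027 bp
Sorted largest to smallest: 2290, 2132, 1027, 708, 540, 465, 197 bp.

2290, 2132, 1027, 708, 540, 465, 197 bp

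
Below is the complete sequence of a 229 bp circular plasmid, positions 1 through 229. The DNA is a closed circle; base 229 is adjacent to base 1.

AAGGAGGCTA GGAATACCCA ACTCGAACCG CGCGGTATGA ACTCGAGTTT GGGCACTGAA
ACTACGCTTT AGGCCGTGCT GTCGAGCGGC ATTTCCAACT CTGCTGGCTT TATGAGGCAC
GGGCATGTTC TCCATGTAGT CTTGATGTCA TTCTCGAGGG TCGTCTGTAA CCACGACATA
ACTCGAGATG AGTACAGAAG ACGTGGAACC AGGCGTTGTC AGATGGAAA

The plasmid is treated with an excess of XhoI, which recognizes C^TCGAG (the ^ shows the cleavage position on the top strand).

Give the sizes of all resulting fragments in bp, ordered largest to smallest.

XhoI sites (CTCGAG) start at positions 42, 153, 182.
XhoI cuts after the first base of each site, so after positions 42, 153, 182.
Circular molecule, 3 cuts → 3 fragments:
  43–153 → 111 bp
  154–182 → 29 bp
  183–229 then 1–42 → 47 + 42 = 89 bp
Sorted largest to smallest: 111, 89, 29 bp.

111, 89, 29 bp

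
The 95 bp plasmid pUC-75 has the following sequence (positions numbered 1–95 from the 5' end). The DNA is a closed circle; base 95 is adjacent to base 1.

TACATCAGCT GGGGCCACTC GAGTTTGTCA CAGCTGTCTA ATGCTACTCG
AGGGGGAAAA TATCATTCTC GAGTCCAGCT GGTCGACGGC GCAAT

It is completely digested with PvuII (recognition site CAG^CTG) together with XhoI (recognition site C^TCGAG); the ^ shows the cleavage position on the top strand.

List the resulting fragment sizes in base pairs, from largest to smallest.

25, 21, 15, 14, 10, 10 bp

PvuII sites (CAGCTG) start at positions 6, 31, 76.
PvuII cuts after base 3 of each site, so after positions 8, 33, 78.
XhoI sites (CTCGAG) start at positions 18, 47, 68.
XhoI cuts after the first base of each site, so after positions 18, 47, 68.
Combined cut positions: 8, 18, 33, 47, 68, 78.
Circular molecule, 6 cuts → 6 fragments:
  9–18 → 10 bp
  19–33 → 15 bp
  34–47 → 14 bp
  48–68 → 21 bp
  69–78 → 10 bp
  79–95 then 1–8 → 17 + 8 = 25 bp
Sorted largest to smallest: 25, 21, 15, 14, 10, 10 bp.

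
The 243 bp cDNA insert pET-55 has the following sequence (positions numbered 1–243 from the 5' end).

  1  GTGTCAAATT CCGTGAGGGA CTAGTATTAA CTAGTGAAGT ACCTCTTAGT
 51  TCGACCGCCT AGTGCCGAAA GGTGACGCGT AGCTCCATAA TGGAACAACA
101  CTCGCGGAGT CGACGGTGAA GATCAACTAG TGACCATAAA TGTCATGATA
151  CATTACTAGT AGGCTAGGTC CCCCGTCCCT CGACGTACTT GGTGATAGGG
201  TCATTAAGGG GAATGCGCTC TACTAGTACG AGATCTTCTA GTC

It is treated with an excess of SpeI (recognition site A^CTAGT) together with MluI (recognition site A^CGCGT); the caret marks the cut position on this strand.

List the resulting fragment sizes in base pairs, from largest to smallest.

SpeI sites (ACTAGT) start at positions 20, 30, 126, 155, 222.
SpeI cuts after the first base of each site, so after positions 20, 30, 126, 155, 222.
The MluI site (ACGCGT) starts at position 75.
MluI cuts after the first base of each site, so after position 75.
Combined cut positions: 20, 30, 75, 126, 155, 222.
Linear molecule, 6 cuts → 7 fragments:
  1–20 → 20 bp
  21–30 → 10 bp
  31–75 → 45 bp
  76–126 → 51 bp
  127–155 → 29 bp
  156–222 → 67 bp
  223–243 → 21 bp
Sorted largest to smallest: 67, 51, 45, 29, 21, 20, 10 bp.

67, 51, 45, 29, 21, 20, 10 bp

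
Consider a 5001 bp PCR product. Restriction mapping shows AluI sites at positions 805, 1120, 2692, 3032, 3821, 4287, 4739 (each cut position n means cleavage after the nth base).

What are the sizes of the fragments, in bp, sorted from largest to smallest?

1572, 805, 789, 466, 452, 340, 315, 262 bp

Linear molecule, 7 cuts → 8 fragments:
  805 − 0 = 805 bp
  1120 − 805 = 315 bp
  2692 − 1120 = 1572 bp
  3032 − 2692 = 340 bp
  3821 − 3032 = 789 bp
  4287 − 3821 = 466 bp
  4739 − 4287 = 452 bp
  5001 − 4739 = 262 bp
Sorted largest to smallest: 1572, 805, 789, 466, 452, 340, 315, 262 bp.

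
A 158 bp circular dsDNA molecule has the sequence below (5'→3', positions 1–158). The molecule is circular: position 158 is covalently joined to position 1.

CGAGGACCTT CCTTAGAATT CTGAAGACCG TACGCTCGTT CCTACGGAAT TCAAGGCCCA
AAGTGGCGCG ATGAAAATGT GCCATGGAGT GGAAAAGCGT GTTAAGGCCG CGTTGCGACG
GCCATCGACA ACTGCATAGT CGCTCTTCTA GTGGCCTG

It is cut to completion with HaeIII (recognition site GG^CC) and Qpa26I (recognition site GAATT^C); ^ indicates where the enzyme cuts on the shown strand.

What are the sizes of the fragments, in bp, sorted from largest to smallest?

HaeIII sites (GGCC) start at positions 55, 106, 120, 153.
HaeIII cuts after base 2 of each site, so after positions 56, 107, 121, 154.
Qpa26I sites (GAATTC) start at positions 16, 47.
Qpa26I cuts after base 5 of each site (before the last base), so after positions 20, 51.
Combined cut positions: 20, 51, 56, 107, 121, 154.
Circular molecule, 6 cuts → 6 fragments:
  21–51 → 31 bp
  52–56 → 5 bp
  57–107 → 51 bp
  108–121 → 14 bp
  122–154 → 33 bp
  155–158 then 1–20 → 4 + 20 = 24 bp
Sorted largest to smallest: 51, 33, 31, 24, 14, 5 bp.

51, 33, 31, 24, 14, 5 bp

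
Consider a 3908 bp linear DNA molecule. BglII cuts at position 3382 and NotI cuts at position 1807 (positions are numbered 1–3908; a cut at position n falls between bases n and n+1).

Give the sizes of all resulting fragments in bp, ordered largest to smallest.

1807, 1575, 526 bp

Combined cut positions (sorted): 1807, 3382.
Linear molecule, 2 cuts → 3 fragments:
  1807 − 0 = 1807 bp
  3382 − 1807 = 1575 bp
  3908 − 3382 = 526 bp
Sorted largest to smallest: 1807, 1575, 526 bp.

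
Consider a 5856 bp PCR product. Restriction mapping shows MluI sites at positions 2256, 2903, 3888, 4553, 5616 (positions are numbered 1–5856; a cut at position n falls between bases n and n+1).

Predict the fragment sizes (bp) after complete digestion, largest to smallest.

2256, 1063, 985, 665, 647, 240 bp

Linear molecule, 5 cuts → 6 fragments:
  2256 − 0 = 2256 bp
  2903 − 2256 = 647 bp
  3888 − 2903 = 985 bp
  4553 − 3888 = 665 bp
  5616 − 4553 = 1063 bp
  5856 − 5616 = 240 bp
Sorted largest to smallest: 2256, 1063, 985, 665, 647, 240 bp.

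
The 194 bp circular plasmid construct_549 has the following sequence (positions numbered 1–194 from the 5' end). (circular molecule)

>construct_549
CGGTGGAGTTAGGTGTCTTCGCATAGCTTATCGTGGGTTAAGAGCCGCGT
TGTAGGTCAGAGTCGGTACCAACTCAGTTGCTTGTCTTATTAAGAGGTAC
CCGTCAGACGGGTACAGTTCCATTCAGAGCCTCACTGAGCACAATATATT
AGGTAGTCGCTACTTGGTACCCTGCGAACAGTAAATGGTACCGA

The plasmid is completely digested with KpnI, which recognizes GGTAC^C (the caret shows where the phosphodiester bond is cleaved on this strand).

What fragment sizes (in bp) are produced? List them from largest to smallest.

72, 70, 31, 21 bp

KpnI sites (GGTACC) start at positions 65, 96, 166, 187.
KpnI cuts after base 5 of each site (before the last base), so after positions 69, 100, 170, 191.
Circular molecule, 4 cuts → 4 fragments:
  70–100 → 31 bp
  101–170 → 70 bp
  171–191 → 21 bp
  192–194 then 1–69 → 3 + 69 = 72 bp
Sorted largest to smallest: 72, 70, 31, 21 bp.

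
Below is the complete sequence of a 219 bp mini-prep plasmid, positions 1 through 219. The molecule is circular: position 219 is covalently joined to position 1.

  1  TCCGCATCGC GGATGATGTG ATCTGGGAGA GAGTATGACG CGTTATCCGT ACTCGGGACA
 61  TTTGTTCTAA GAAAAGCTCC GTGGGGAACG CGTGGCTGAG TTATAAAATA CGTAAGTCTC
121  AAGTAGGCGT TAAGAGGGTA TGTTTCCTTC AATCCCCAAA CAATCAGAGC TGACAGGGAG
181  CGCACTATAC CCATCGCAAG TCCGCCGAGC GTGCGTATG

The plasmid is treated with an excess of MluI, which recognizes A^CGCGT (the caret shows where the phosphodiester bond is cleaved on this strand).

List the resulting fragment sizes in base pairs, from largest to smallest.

169, 50 bp

MluI sites (ACGCGT) start at positions 38, 88.
MluI cuts after the first base of each site, so after positions 38, 88.
Circular molecule, 2 cuts → 2 fragments:
  39–88 → 50 bp
  89–219 then 1–38 → 131 + 38 = 169 bp
Sorted largest to smallest: 169, 50 bp.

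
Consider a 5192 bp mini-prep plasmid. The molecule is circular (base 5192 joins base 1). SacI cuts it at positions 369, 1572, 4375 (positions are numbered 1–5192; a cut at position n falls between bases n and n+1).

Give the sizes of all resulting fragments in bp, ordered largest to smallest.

Circular molecule, 3 cuts → 3 fragments:
  1572 − 369 = 1203 bp
  4375 − 1572 = 2803 bp
  wrap: 5192 − 4375 + 369 = 1186 bp
Sorted largest to smallest: 2803, 1203, 1186 bp.

2803, 1203, 1186 bp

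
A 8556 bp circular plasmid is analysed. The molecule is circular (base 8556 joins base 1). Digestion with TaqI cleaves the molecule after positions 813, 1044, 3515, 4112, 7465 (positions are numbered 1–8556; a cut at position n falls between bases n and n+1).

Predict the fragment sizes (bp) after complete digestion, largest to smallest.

Circular molecule, 5 cuts → 5 fragments:
  1044 − 813 = 231 bp
  3515 − 1044 = 2471 bp
  4112 − 3515 = 597 bp
  7465 − 4112 = 3353 bp
  wrap: 8556 − 7465 + 813 = 1904 bp
Sorted largest to smallest: 3353, 2471, 1904, 597, 231 bp.

3353, 2471, 1904, 597, 231 bp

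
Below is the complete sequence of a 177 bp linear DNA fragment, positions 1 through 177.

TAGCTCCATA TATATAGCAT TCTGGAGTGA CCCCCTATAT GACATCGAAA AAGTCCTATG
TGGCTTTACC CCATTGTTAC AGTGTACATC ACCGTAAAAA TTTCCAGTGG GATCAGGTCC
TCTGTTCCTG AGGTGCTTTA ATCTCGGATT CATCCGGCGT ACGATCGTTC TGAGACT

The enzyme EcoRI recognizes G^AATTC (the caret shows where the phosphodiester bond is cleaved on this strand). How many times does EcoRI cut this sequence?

No occurrence of GAATTC is present in the sequence.
EcoRI does not cut: 0 sites.

0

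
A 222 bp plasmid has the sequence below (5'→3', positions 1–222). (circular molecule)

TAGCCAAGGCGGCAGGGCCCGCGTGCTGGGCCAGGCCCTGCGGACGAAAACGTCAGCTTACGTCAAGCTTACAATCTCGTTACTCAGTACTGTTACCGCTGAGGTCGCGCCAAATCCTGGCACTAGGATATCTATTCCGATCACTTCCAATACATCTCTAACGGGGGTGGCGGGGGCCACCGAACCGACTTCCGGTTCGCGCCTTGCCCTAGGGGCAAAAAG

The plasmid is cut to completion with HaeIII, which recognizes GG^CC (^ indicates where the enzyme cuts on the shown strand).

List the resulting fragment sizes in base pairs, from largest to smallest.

141, 63, 13, 5 bp

HaeIII sites (GGCC) start at positions 16, 29, 34, 175.
HaeIII cuts after base 2 of each site, so after positions 17, 30, 35, 176.
Circular molecule, 4 cuts → 4 fragments:
  18–30 → 13 bp
  31–35 → 5 bp
  36–176 → 141 bp
  177–222 then 1–17 → 46 + 17 = 63 bp
Sorted largest to smallest: 141, 63, 13, 5 bp.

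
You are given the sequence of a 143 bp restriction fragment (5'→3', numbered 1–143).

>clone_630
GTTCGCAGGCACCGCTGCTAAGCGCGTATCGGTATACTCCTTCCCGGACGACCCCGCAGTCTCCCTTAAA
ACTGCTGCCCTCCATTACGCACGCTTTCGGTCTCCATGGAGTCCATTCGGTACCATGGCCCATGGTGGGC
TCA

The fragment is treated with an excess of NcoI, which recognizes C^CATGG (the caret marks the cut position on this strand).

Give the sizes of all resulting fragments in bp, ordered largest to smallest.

104, 19, 13, 7 bp

NcoI sites (CCATGG) start at positions 104, 123, 130.
NcoI cuts after the first base of each site, so after positions 104, 123, 130.
Linear molecule, 3 cuts → 4 fragments:
  1–104 → 104 bp
  105–123 → 19 bp
  124–130 → 7 bp
  131–143 → 13 bp
Sorted largest to smallest: 104, 19, 13, 7 bp.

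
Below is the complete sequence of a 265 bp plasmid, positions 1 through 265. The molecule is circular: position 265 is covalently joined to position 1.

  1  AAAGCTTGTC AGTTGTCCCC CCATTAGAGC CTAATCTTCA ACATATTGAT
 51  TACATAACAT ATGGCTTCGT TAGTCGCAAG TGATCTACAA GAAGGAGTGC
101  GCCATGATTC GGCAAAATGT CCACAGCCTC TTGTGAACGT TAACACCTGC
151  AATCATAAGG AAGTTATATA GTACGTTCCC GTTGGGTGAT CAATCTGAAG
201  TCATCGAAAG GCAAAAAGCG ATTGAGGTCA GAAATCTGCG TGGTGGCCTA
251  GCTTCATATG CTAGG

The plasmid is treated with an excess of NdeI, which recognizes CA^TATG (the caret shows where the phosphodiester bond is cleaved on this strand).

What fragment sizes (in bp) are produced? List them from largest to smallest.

197, 68 bp

NdeI sites (CATATG) start at positions 58, 255.
NdeI cuts after base 2 of each site, so after positions 59, 256.
Circular molecule, 2 cuts → 2 fragments:
  60–256 → 197 bp
  257–265 then 1–59 → 9 + 59 = 68 bp
Sorted largest to smallest: 197, 68 bp.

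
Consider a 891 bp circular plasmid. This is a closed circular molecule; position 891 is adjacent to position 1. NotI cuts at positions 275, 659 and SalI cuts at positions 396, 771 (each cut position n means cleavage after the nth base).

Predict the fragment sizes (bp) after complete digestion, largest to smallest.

395, 263, 121, 112 bp

Combined cut positions (sorted): 275, 396, 659, 771.
Circular molecule, 4 cuts → 4 fragments:
  396 − 275 = 121 bp
  659 − 396 = 263 bp
  771 − 659 = 112 bp
  wrap: 891 − 771 + 275 = 395 bp
Sorted largest to smallest: 395, 263, 121, 112 bp.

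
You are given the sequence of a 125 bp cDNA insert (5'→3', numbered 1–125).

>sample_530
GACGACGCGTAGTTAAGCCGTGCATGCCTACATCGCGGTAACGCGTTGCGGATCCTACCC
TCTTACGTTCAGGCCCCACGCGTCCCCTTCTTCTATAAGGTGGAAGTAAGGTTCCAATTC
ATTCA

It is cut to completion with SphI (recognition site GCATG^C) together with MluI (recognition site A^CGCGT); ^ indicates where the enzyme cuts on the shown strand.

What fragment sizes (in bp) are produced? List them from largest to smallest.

47, 37, 21, 15, 5 bp

The SphI site (GCATGC) starts at position 22.
SphI cuts after base 5 of each site (before the last base), so after position 26.
MluI sites (ACGCGT) start at positions 5, 41, 78.
MluI cuts after the first base of each site, so after positions 5, 41, 78.
Combined cut positions: 5, 26, 41, 78.
Linear molecule, 4 cuts → 5 fragments:
  1–5 → 5 bp
  6–26 → 21 bp
  27–41 → 15 bp
  42–78 → 37 bp
  79–125 → 47 bp
Sorted largest to smallest: 47, 37, 21, 15, 5 bp.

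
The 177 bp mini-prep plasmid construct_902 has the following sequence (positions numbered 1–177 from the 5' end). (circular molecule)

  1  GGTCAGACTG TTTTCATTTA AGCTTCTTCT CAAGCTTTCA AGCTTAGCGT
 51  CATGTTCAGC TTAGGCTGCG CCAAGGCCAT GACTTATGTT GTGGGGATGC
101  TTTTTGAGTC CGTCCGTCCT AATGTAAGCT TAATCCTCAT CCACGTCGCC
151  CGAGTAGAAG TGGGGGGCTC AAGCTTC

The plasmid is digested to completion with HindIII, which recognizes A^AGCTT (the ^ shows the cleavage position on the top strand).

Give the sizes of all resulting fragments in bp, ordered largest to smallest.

86, 45, 26, 12, 8 bp

HindIII sites (AAGCTT) start at positions 20, 32, 40, 126, 171.
HindIII cuts after the first base of each site, so after positions 20, 32, 40, 126, 171.
Circular molecule, 5 cuts → 5 fragments:
  21–32 → 12 bp
  33–40 → 8 bp
  41–126 → 86 bp
  127–171 → 45 bp
  172–177 then 1–20 → 6 + 20 = 26 bp
Sorted largest to smallest: 86, 45, 26, 12, 8 bp.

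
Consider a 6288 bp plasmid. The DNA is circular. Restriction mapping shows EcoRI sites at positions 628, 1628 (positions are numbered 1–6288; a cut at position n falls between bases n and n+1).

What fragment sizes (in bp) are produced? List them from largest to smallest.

Circular molecule, 2 cuts → 2 fragments:
  1628 − 628 = 1000 bp
  wrap: 6288 − 1628 + 628 = 5288 bp
Sorted largest to smallest: 5288, 1000 bp.

5288, 1000 bp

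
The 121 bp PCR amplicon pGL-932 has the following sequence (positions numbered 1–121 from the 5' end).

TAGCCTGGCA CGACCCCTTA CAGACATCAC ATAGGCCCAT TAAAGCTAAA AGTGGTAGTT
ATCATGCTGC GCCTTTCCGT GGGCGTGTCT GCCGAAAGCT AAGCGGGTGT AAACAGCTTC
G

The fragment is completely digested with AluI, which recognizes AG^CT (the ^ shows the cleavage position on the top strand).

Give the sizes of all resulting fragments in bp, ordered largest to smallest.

53, 45, 18, 5 bp

AluI sites (AGCT) start at positions 44, 97, 115.
AluI cuts after base 2 of each site, so after positions 45, 98, 116.
Linear molecule, 3 cuts → 4 fragments:
  1–45 → 45 bp
  46–98 → 53 bp
  99–116 → 18 bp
  117–121 → 5 bp
Sorted largest to smallest: 53, 45, 18, 5 bp.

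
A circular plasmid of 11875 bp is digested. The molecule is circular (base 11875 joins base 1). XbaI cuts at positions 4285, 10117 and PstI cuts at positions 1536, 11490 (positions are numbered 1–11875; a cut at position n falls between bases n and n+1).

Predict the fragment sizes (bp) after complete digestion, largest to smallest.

5832, 2749, 1921, 1373 bp

Combined cut positions (sorted): 1536, 4285, 10117, 11490.
Circular molecule, 4 cuts → 4 fragments:
  4285 − 1536 = 2749 bp
  10117 − 4285 = 5832 bp
  11490 − 10117 = 1373 bp
  wrap: 11875 − 11490 + 1536 = 1921 bp
Sorted largest to smallest: 5832, 2749, 1921, 1373 bp.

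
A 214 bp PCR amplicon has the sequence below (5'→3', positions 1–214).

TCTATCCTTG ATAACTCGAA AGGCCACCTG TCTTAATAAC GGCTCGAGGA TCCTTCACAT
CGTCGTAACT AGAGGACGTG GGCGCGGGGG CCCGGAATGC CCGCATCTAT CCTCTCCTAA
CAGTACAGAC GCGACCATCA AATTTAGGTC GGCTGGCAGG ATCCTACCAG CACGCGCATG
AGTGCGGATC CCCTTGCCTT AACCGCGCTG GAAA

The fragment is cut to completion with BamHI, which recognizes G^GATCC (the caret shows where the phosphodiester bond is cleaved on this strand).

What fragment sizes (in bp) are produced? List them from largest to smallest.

BamHI sites (GGATCC) start at positions 48, 159, 186.
BamHI cuts after the first base of each site, so after positions 48, 159, 186.
Linear molecule, 3 cuts → 4 fragments:
  1–48 → 48 bp
  49–159 → 111 bp
  160–186 → 27 bp
  187–214 → 28 bp
Sorted largest to smallest: 111, 48, 28, 27 bp.

111, 48, 28, 27 bp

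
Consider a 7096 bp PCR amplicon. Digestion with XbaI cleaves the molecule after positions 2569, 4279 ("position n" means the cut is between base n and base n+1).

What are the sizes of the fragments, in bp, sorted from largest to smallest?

Linear molecule, 2 cuts → 3 fragments:
  2569 − 0 = 2569 bp
  4279 − 2569 = 1710 bp
  7096 − 4279 = 2817 bp
Sorted largest to smallest: 2817, 2569, 1710 bp.

2817, 2569, 1710 bp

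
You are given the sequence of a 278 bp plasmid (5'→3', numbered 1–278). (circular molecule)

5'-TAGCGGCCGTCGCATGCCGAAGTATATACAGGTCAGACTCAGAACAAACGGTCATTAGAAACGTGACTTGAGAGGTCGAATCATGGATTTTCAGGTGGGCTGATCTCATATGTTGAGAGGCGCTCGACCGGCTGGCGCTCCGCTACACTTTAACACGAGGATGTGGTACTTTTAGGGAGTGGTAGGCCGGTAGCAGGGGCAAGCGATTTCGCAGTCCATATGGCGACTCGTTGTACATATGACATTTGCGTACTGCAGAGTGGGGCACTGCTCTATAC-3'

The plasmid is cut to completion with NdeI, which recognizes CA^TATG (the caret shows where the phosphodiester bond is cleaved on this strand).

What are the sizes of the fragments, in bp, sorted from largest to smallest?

149, 110, 19 bp

NdeI sites (CATATG) start at positions 107, 217, 236.
NdeI cuts after base 2 of each site, so after positions 108, 218, 237.
Circular molecule, 3 cuts → 3 fragments:
  109–218 → 110 bp
  219–237 → 19 bp
  238–278 then 1–108 → 41 + 108 = 149 bp
Sorted largest to smallest: 149, 110, 19 bp.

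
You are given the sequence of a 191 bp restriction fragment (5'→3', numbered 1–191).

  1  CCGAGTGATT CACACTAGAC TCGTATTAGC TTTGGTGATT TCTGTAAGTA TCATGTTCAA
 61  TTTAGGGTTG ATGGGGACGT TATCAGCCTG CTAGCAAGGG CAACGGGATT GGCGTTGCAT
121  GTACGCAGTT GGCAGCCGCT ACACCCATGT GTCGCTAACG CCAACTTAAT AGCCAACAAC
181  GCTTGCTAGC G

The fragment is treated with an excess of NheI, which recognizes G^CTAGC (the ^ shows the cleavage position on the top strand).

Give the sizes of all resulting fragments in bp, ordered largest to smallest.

NheI sites (GCTAGC) start at positions 90, 185.
NheI cuts after the first base of each site, so after positions 90, 185.
Linear molecule, 2 cuts → 3 fragments:
  1–90 → 90 bp
  91–185 → 95 bp
  186–191 → 6 bp
Sorted largest to smallest: 95, 90, 6 bp.

95, 90, 6 bp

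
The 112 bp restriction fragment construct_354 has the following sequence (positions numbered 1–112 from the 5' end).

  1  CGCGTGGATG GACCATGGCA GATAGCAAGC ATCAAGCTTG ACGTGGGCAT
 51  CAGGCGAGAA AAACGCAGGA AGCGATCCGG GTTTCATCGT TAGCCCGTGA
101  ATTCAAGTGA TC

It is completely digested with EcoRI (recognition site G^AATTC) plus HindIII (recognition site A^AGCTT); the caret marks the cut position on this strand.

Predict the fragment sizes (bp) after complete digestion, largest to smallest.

65, 34, 13 bp

The EcoRI site (GAATTC) starts at position 99.
EcoRI cuts after the first base of each site, so after position 99.
The HindIII site (AAGCTT) starts at position 34.
HindIII cuts after the first base of each site, so after position 34.
Combined cut positions: 34, 99.
Linear molecule, 2 cuts → 3 fragments:
  1–34 → 34 bp
  35–99 → 65 bp
  100–112 → 13 bp
Sorted largest to smallest: 65, 34, 13 bp.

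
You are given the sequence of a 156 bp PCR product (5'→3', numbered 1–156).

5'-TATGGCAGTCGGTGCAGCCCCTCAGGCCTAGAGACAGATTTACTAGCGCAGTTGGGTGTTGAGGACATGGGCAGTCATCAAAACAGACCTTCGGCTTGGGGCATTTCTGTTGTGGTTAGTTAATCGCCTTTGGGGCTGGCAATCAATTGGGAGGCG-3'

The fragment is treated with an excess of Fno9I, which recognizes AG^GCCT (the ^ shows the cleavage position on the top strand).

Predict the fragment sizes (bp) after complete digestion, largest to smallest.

131, 25 bp

The Fno9I site (AGGCCT) starts at position 24.
Fno9I cuts after base 2 of each site, so after position 25.
Linear molecule, 1 cut → 2 fragments:
  1–25 → 25 bp
  26–156 → 131 bp
Sorted largest to smallest: 131, 25 bp.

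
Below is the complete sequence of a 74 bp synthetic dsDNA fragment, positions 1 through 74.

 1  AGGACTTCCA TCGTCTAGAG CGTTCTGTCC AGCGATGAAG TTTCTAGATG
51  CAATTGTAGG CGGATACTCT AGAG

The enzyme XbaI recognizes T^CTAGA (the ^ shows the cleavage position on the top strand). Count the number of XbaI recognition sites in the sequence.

TCTAGA occurs starting at positions 14, 43, 68.
XbaI cuts at 3 sites.

3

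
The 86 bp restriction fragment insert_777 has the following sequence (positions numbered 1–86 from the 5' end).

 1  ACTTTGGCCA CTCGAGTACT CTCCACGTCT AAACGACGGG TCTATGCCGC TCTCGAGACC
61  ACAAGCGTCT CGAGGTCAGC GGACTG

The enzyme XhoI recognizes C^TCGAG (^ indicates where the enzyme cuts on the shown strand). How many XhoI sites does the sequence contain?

CTCGAG occurs starting at positions 11, 52, 69.
XhoI cuts at 3 sites.

3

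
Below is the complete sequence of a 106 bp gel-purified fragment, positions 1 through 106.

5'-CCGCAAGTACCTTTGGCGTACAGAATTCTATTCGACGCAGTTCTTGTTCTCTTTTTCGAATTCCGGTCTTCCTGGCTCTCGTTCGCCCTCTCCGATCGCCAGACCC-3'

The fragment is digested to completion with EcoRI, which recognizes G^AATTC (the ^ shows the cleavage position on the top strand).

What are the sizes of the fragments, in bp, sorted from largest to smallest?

EcoRI sites (GAATTC) start at positions 23, 58.
EcoRI cuts after the first base of each site, so after positions 23, 58.
Linear molecule, 2 cuts → 3 fragments:
  1–23 → 23 bp
  24–58 → 35 bp
  59–106 → 48 bp
Sorted largest to smallest: 48, 35, 23 bp.

48, 35, 23 bp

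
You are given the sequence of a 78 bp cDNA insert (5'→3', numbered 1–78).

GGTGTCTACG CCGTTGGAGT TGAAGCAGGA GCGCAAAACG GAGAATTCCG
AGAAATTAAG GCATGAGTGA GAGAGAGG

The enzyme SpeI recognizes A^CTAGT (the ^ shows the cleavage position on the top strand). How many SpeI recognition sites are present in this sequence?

0

No occurrence of ACTAGT is present in the sequence.
SpeI does not cut: 0 sites.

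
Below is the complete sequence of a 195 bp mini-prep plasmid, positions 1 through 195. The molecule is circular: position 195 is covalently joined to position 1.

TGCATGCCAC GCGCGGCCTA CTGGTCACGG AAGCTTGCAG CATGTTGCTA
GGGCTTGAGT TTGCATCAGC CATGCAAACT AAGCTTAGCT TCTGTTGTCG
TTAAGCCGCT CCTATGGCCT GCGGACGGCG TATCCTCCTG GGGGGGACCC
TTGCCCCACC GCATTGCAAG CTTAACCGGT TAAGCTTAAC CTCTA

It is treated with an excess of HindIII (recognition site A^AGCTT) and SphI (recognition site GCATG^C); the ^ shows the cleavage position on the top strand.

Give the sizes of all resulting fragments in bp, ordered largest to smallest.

HindIII sites (AAGCTT) start at positions 31, 81, 168, 182.
HindIII cuts after the first base of each site, so after positions 31, 81, 168, 182.
The SphI site (GCATGC) starts at position 2.
SphI cuts after base 5 of each site (before the last base), so after position 6.
Combined cut positions: 6, 31, 81, 168, 182.
Circular molecule, 5 cuts → 5 fragments:
  7–31 → 25 bp
  32–81 → 50 bp
  82–168 → 87 bp
  169–182 → 14 bp
  183–195 then 1–6 → 13 + 6 = 19 bp
Sorted largest to smallest: 87, 50, 25, 19, 14 bp.

87, 50, 25, 19, 14 bp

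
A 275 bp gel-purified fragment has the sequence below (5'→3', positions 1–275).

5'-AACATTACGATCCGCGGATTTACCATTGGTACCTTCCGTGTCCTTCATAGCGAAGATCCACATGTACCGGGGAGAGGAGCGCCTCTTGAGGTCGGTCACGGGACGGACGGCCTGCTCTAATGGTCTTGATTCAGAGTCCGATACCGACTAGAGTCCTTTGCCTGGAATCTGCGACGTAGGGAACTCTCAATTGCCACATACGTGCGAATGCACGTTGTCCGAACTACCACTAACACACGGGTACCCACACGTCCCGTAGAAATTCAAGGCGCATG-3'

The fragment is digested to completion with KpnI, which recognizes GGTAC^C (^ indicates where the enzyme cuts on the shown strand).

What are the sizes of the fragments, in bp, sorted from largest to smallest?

212, 32, 31 bp

KpnI sites (GGTACC) start at positions 28, 240.
KpnI cuts after base 5 of each site (before the last base), so after positions 32, 244.
Linear molecule, 2 cuts → 3 fragments:
  1–32 → 32 bp
  33–244 → 212 bp
  245–275 → 31 bp
Sorted largest to smallest: 212, 32, 31 bp.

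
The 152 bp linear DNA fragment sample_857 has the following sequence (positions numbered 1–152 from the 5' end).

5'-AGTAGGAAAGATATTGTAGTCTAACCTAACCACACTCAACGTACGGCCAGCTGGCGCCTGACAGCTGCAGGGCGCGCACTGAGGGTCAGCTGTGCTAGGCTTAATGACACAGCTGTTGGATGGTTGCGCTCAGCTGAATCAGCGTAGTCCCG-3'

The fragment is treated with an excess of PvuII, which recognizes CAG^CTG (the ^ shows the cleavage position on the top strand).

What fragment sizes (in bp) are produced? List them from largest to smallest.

50, 25, 23, 21, 19, 14 bp

PvuII sites (CAGCTG) start at positions 48, 62, 87, 110, 131.
PvuII cuts after base 3 of each site, so after positions 50, 64, 89, 112, 133.
Linear molecule, 5 cuts → 6 fragments:
  1–50 → 50 bp
  51–64 → 14 bp
  65–89 → 25 bp
  90–112 → 23 bp
  113–133 → 21 bp
  134–152 → 19 bp
Sorted largest to smallest: 50, 25, 23, 21, 19, 14 bp.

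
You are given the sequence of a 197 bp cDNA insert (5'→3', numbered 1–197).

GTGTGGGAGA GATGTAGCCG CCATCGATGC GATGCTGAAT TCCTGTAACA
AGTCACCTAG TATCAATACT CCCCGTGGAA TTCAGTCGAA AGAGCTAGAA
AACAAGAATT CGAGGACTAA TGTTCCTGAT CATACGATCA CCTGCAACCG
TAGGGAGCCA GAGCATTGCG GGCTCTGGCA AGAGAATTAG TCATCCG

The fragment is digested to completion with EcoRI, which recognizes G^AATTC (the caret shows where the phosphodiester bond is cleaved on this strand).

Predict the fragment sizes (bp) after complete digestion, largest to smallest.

91, 41, 37, 28 bp

EcoRI sites (GAATTC) start at positions 37, 78, 106.
EcoRI cuts after the first base of each site, so after positions 37, 78, 106.
Linear molecule, 3 cuts → 4 fragments:
  1–37 → 37 bp
  38–78 → 41 bp
  79–106 → 28 bp
  107–197 → 91 bp
Sorted largest to smallest: 91, 41, 37, 28 bp.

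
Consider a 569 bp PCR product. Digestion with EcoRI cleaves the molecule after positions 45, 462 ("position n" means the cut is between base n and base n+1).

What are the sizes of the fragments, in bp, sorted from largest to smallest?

Linear molecule, 2 cuts → 3 fragments:
  45 − 0 = 45 bp
  462 − 45 = 417 bp
  569 − 462 = 107 bp
Sorted largest to smallest: 417, 107, 45 bp.

417, 107, 45 bp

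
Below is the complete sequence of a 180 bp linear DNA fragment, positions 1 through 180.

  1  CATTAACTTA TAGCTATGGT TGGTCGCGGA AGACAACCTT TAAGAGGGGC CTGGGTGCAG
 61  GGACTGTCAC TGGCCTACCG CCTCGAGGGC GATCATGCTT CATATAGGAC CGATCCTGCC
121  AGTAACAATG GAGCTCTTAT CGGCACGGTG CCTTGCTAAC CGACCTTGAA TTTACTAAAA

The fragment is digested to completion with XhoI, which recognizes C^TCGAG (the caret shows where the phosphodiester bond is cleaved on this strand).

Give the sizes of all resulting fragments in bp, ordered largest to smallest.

98, 82 bp

The XhoI site (CTCGAG) starts at position 82.
XhoI cuts after the first base of each site, so after position 82.
Linear molecule, 1 cut → 2 fragments:
  1–82 → 82 bp
  83–180 → 98 bp
Sorted largest to smallest: 98, 82 bp.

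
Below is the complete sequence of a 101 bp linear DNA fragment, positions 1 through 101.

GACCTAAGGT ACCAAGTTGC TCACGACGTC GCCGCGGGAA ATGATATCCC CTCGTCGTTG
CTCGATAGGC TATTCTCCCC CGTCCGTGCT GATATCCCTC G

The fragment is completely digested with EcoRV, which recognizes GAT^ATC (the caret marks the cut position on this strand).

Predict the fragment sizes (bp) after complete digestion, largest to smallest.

EcoRV sites (GATATC) start at positions 43, 91.
EcoRV cuts after base 3 of each site, so after positions 45, 93.
Linear molecule, 2 cuts → 3 fragments:
  1–45 → 45 bp
  46–93 → 48 bp
  94–101 → 8 bp
Sorted largest to smallest: 48, 45, 8 bp.

48, 45, 8 bp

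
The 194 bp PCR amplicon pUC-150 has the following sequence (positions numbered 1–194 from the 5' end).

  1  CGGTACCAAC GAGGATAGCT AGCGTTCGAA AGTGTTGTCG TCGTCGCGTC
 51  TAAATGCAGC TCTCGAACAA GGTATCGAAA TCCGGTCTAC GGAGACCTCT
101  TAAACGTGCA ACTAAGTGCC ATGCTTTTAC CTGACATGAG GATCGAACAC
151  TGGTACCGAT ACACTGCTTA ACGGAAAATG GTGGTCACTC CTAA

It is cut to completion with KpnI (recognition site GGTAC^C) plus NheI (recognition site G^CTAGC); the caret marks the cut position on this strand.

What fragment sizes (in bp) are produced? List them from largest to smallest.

138, 38, 12, 6 bp

KpnI sites (GGTACC) start at positions 2, 152.
KpnI cuts after base 5 of each site (before the last base), so after positions 6, 156.
The NheI site (GCTAGC) starts at position 18.
NheI cuts after the first base of each site, so after position 18.
Combined cut positions: 6, 18, 156.
Linear molecule, 3 cuts → 4 fragments:
  1–6 → 6 bp
  7–18 → 12 bp
  19–156 → 138 bp
  157–194 → 38 bp
Sorted largest to smallest: 138, 38, 12, 6 bp.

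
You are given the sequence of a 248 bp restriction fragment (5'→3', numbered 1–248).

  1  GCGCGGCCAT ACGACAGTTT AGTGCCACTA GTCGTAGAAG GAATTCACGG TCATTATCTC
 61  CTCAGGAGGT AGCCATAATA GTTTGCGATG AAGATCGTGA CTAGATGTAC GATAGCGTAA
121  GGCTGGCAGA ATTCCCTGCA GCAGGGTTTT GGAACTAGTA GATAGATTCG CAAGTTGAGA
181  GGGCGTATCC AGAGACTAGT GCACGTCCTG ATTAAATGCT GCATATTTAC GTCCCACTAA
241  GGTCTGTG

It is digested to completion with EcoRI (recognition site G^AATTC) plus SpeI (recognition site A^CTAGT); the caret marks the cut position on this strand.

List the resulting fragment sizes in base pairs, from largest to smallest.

88, 53, 41, 27, 25, 14 bp

EcoRI sites (GAATTC) start at positions 41, 129.
EcoRI cuts after the first base of each site, so after positions 41, 129.
SpeI sites (ACTAGT) start at positions 27, 154, 195.
SpeI cuts after the first base of each site, so after positions 27, 154, 195.
Combined cut positions: 27, 41, 129, 154, 195.
Linear molecule, 5 cuts → 6 fragments:
  1–27 → 27 bp
  28–41 → 14 bp
  42–129 → 88 bp
  130–154 → 25 bp
  155–195 → 41 bp
  196–248 → 53 bp
Sorted largest to smallest: 88, 53, 41, 27, 25, 14 bp.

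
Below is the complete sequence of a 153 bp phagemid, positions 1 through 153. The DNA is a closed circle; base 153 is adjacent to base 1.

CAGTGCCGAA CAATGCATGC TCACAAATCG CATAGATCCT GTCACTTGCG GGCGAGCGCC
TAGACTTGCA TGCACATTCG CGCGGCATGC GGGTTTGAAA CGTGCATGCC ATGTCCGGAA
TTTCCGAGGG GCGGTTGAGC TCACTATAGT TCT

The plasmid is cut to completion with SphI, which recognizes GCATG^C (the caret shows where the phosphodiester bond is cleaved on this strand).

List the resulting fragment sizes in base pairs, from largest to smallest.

64, 53, 19, 17 bp

SphI sites (GCATGC) start at positions 15, 68, 85, 104.
SphI cuts after base 5 of each site (before the last base), so after positions 19, 72, 89, 108.
Circular molecule, 4 cuts → 4 fragments:
  20–72 → 53 bp
  73–89 → 17 bp
  90–108 → 19 bp
  109–153 then 1–19 → 45 + 19 = 64 bp
Sorted largest to smallest: 64, 53, 19, 17 bp.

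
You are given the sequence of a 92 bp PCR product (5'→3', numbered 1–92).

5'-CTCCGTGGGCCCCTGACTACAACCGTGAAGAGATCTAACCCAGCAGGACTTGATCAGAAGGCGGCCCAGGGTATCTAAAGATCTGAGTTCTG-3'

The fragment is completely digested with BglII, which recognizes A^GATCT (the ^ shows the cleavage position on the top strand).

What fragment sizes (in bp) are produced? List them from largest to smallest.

48, 31, 13 bp

BglII sites (AGATCT) start at positions 31, 79.
BglII cuts after the first base of each site, so after positions 31, 79.
Linear molecule, 2 cuts → 3 fragments:
  1–31 → 31 bp
  32–79 → 48 bp
  80–92 → 13 bp
Sorted largest to smallest: 48, 31, 13 bp.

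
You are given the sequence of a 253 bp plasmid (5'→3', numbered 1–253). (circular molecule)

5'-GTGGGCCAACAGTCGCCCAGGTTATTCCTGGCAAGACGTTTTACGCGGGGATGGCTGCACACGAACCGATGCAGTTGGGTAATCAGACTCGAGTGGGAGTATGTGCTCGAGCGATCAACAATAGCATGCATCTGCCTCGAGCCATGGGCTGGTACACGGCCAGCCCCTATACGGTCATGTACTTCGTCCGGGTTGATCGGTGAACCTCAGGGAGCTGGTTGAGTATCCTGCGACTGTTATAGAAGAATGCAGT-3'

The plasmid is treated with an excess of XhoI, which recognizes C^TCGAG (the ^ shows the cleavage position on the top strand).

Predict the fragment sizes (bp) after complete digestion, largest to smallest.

XhoI sites (CTCGAG) start at positions 88, 106, 136.
XhoI cuts after the first base of each site, so after positions 88, 106, 136.
Circular molecule, 3 cuts → 3 fragments:
  89–106 → 18 bp
  107–136 → 30 bp
  137–253 then 1–88 → 117 + 88 = 205 bp
Sorted largest to smallest: 205, 30, 18 bp.

205, 30, 18 bp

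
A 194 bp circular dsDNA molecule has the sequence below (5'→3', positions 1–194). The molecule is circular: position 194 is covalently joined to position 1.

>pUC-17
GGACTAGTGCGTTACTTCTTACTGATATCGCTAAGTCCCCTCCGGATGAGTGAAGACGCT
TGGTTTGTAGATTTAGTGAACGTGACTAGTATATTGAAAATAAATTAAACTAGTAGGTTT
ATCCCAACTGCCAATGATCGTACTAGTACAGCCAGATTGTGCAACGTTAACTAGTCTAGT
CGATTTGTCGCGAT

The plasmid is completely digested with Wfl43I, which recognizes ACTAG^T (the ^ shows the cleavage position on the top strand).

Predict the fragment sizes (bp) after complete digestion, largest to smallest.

82, 33, 28, 27, 24 bp

Wfl43I sites (ACTAGT) start at positions 3, 85, 109, 142, 170.
Wfl43I cuts after base 5 of each site (before the last base), so after positions 7, 89, 113, 146, 174.
Circular molecule, 5 cuts → 5 fragments:
  8–89 → 82 bp
  90–113 → 24 bp
  114–146 → 33 bp
  147–174 → 28 bp
  175–194 then 1–7 → 20 + 7 = 27 bp
Sorted largest to smallest: 82, 33, 28, 27, 24 bp.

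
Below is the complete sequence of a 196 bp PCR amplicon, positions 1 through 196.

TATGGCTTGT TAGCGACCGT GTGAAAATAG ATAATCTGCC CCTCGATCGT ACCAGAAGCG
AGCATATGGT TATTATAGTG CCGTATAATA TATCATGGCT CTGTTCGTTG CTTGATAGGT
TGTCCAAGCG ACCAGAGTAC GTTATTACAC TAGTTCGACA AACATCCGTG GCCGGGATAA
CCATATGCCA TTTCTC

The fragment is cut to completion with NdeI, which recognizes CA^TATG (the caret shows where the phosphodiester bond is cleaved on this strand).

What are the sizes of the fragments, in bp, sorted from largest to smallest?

119, 64, 13 bp

NdeI sites (CATATG) start at positions 63, 182.
NdeI cuts after base 2 of each site, so after positions 64, 183.
Linear molecule, 2 cuts → 3 fragments:
  1–64 → 64 bp
  65–183 → 119 bp
  184–196 → 13 bp
Sorted largest to smallest: 119, 64, 13 bp.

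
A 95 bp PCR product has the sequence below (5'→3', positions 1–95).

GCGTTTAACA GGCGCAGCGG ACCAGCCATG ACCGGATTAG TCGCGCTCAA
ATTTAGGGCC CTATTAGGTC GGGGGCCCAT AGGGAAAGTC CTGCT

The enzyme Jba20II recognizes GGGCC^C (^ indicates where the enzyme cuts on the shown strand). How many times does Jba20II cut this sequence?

2

GGGCCC occurs starting at positions 56, 73.
Jba20II cuts at 2 sites.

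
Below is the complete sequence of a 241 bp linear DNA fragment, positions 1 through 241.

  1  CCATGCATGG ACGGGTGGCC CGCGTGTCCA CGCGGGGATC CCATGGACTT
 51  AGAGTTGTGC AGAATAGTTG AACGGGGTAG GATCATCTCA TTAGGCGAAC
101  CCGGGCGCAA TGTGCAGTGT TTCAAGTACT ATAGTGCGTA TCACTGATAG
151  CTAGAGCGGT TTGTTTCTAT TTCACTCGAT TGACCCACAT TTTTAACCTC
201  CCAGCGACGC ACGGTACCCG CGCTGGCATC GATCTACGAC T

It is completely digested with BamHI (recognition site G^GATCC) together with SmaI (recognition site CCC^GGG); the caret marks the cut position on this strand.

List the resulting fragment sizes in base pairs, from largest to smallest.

139, 66, 36 bp

The BamHI site (GGATCC) starts at position 36.
BamHI cuts after the first base of each site, so after position 36.
The SmaI site (CCCGGG) starts at position 100.
SmaI cuts after base 3 of each site, so after position 102.
Combined cut positions: 36, 102.
Linear molecule, 2 cuts → 3 fragments:
  1–36 → 36 bp
  37–102 → 66 bp
  103–241 → 139 bp
Sorted largest to smallest: 139, 66, 36 bp.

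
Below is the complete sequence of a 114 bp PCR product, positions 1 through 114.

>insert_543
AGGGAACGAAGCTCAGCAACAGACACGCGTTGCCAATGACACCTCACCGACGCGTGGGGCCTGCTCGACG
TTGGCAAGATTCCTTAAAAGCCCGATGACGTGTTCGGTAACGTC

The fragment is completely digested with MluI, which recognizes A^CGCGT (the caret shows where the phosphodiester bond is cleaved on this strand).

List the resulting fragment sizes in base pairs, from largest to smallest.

64, 25, 25 bp

MluI sites (ACGCGT) start at positions 25, 50.
MluI cuts after the first base of each site, so after positions 25, 50.
Linear molecule, 2 cuts → 3 fragments:
  1–25 → 25 bp
  26–50 → 25 bp
  51–114 → 64 bp
Sorted largest to smallest: 64, 25, 25 bp.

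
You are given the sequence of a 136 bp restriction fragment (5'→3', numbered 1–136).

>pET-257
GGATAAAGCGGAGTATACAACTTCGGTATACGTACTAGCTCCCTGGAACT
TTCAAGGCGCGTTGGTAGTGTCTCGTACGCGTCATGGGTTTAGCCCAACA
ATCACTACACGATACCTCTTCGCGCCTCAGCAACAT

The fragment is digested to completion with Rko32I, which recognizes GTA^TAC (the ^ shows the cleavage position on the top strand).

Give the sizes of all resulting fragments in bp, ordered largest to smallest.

108, 15, 13 bp

Rko32I sites (GTATAC) start at positions 13, 26.
Rko32I cuts after base 3 of each site, so after positions 15, 28.
Linear molecule, 2 cuts → 3 fragments:
  1–15 → 15 bp
  16–28 → 13 bp
  29–136 → 108 bp
Sorted largest to smallest: 108, 15, 13 bp.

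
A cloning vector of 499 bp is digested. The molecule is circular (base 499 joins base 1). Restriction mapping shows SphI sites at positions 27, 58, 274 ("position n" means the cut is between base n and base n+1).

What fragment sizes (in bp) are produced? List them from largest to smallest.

252, 216, 31 bp

Circular molecule, 3 cuts → 3 fragments:
  58 − 27 = 31 bp
  274 − 58 = 216 bp
  wrap: 499 − 274 + 27 = 252 bp
Sorted largest to smallest: 252, 216, 31 bp.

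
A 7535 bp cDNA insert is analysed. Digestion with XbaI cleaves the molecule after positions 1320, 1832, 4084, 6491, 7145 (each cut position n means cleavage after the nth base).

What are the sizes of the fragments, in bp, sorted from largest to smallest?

2407, 2252, 1320, 654, 512, 390 bp

Linear molecule, 5 cuts → 6 fragments:
  1320 − 0 = 1320 bp
  1832 − 1320 = 512 bp
  4084 − 1832 = 2252 bp
  6491 − 4084 = 2407 bp
  7145 − 6491 = 654 bp
  7535 − 7145 = 390 bp
Sorted largest to smallest: 2407, 2252, 1320, 654, 512, 390 bp.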